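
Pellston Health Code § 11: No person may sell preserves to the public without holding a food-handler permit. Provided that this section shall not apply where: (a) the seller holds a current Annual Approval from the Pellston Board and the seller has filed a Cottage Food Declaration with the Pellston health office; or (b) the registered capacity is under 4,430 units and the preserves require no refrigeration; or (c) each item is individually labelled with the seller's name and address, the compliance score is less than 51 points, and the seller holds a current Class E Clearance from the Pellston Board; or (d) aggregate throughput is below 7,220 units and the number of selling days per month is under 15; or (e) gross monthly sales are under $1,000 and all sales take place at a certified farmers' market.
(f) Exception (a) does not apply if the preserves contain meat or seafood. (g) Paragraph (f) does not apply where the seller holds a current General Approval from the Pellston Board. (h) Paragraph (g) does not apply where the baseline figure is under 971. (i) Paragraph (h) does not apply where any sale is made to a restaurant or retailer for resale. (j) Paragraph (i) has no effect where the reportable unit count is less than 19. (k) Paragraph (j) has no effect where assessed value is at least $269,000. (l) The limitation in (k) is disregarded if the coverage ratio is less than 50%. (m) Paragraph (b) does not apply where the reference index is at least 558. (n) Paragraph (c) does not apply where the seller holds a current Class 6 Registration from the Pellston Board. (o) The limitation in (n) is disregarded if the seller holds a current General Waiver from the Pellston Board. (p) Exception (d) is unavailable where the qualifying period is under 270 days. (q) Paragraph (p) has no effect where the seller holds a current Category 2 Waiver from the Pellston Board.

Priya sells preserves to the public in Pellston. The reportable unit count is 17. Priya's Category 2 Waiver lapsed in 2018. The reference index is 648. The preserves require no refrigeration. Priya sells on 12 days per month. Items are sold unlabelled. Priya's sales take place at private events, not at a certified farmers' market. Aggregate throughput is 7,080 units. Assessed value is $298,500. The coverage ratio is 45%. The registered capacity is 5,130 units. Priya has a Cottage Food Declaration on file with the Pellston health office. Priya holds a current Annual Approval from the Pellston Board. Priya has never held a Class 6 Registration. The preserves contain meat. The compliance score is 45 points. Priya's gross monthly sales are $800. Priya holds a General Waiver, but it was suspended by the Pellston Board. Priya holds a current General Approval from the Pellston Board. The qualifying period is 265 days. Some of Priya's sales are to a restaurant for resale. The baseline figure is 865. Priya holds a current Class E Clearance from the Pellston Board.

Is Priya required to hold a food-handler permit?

Yes — Priya must hold a food-handler permit.

Exception (a): a current Annual Approval is held; a Cottage Food Declaration is on file — every condition holds. Turning to paragraphs (f)–(l): (f) operates against (a): the preserves contain meat. (g) would limit (f) — a current General Approval is held — but (h) sets (g) aside: (h) operates against (g): the baseline figure is 865, under the 971 limit. (i) would limit (h) — some sales are to a restaurant for resale — but (j) sets (i) aside: (j) operates against (i): the reportable unit count is 17, less than the 19 limit. (k) is triggered (assessed value is $298,500, meeting the $269,000 threshold), but is set aside by (l): (l) operates — the coverage ratio is 45%, less than the 50% limit. Exception (a) does not apply.
Exception (b) requires that the registered capacity is under 4,430 units; but the registered capacity is 5,130 units, not under 4,430 units, so (b) is unavailable.
Exception (c) requires that each item is individually labelled with the seller's name and address; but items are sold unlabelled, so (c) is unavailable.
Exception (d): aggregate throughput is 7,080 units, below the 7,220 units limit; the number of selling days per month is 12, under the 15 limit — every condition holds. However, paragraphs (p)–(q) must be considered: (p) is engaged — the qualifying period is 265 days, under the 270 days limit. (q) is not triggered (the Category 2 Waiver is not current), so (p) stands. So (d) is unavailable.
Exception (e) requires that all sales take place at a certified farmers' market; but sales are at private events, not a certified farmers' market, so (e) is unavailable.
No exception displaces § 11.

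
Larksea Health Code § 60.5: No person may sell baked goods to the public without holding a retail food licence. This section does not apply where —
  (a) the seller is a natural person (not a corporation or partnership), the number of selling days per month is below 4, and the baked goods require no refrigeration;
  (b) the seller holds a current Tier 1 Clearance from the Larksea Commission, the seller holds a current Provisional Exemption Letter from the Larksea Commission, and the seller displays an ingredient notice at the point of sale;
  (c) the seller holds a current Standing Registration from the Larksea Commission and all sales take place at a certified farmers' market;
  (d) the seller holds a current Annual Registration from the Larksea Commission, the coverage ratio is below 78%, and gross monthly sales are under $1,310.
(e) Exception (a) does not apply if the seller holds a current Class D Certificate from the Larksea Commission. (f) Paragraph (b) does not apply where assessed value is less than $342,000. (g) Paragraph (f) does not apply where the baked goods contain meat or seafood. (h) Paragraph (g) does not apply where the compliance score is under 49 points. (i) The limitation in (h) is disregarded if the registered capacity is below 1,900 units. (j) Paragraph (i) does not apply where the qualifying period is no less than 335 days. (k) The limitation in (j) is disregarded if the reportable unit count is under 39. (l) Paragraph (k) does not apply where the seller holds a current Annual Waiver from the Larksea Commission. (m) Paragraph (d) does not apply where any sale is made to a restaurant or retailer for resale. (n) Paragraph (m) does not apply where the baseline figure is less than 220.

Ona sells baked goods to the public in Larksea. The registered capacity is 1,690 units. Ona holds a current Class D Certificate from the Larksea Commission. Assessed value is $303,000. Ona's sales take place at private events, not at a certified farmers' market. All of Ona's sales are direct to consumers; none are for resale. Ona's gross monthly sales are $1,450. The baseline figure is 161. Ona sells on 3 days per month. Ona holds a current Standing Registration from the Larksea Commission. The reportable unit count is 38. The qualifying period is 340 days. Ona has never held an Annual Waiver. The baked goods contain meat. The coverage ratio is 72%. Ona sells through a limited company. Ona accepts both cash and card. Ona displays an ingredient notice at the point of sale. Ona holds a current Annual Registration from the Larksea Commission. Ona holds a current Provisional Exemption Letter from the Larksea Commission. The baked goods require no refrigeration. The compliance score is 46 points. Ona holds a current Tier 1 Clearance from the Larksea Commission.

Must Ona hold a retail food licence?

No — exception (b) applies; Ona is not required to hold a retail food licence.

Exception (a) requires that the seller is a natural person (not a corporation or partnership); but the seller operates through a limited company, so (a) is unavailable.
Exception (b): a current Tier 1 Clearance is held; a current Provisional Exemption Letter is held; an ingredient notice is displayed — every condition holds. Under paragraphs (f)–(l): (f) is engaged (assessed value is $303,000, less than the $342,000 limit), but yields to (g): (g) operates against (f): the baked goods contain meat. (h) would limit (g) — the compliance score is 46 points, under the 49 points limit — but (i) sets (h) aside: (i) operates against (h): the registered capacity is 1,690 units, below the 1,900 units limit. (j) would limit (i) — the qualifying period is 340 days, meeting the 335 days threshold — but (k) sets (j) aside: (k) is triggered — the reportable unit count is 38, under the 39 limit. (l) is not triggered (no current Annual Waiver is held), so (k) stands. (b) remains available.
Exception (c) requires that all sales take place at a certified farmers' market; but sales are at private events, not a certified farmers' market, so (c) is unavailable.
Exception (d) fails — gross monthly sales are $1,450, not under $1,310.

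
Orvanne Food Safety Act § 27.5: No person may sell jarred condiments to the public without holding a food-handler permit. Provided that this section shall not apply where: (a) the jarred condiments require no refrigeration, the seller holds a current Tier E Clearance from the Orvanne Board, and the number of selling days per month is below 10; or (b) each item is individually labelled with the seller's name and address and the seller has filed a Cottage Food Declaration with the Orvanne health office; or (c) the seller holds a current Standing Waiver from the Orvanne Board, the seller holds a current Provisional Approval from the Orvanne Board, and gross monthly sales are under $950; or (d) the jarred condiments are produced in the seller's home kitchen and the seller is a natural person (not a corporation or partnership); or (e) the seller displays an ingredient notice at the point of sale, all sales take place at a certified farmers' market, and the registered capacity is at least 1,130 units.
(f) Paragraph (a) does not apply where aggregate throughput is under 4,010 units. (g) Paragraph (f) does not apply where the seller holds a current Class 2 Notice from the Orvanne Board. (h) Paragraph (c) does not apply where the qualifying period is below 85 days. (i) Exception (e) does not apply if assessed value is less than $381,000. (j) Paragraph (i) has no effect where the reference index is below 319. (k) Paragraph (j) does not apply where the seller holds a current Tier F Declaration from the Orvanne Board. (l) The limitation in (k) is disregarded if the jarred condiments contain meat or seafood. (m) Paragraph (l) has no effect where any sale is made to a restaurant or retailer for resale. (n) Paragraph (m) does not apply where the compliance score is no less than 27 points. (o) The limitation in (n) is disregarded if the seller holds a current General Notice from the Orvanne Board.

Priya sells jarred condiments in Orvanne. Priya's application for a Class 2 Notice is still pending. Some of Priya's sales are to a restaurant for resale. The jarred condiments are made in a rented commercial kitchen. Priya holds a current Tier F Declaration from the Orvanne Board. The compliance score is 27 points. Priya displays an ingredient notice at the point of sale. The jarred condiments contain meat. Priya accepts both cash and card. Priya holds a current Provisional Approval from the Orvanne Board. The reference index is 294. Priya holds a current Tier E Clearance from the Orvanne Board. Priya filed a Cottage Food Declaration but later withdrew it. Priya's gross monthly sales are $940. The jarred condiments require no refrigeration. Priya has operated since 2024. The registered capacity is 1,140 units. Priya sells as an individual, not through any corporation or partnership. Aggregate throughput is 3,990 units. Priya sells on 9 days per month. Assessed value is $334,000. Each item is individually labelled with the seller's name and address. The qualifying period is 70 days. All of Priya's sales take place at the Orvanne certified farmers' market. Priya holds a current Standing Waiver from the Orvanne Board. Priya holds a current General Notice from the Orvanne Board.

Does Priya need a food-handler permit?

Yes — Priya must hold a food-handler permit.

Exception (a): the jarred condiments are shelf-stable; a current Tier E Clearance is held; the number of selling days per month is 9, below the 10 limit — every condition holds. But: (f) operates against (a): aggregate throughput is 3,990 units, under the 4,010 units limit. (g) does not operate here (no current Class 2 Notice is held), so (f) stands. (a) is therefore removed.
Exception (b) requires that the seller has filed a Cottage Food Declaration with the Orvanne health office; but the Cottage Food Declaration was withdrawn, so (b) is unavailable.
Exception (c)'s conditions are all satisfied: a current Standing Waiver is held; a current Provisional Approval is held; gross monthly sales are $940, under the $950 limit. But applying paragraph (h): (h) operates against (c): the qualifying period is 70 days, below the 85 days limit. So (c) is unavailable.
Exception (d) requires that the jarred condiments are produced in the seller's home kitchen; but the jarred condiments are made in a commercial kitchen, not a home kitchen, so (d) is unavailable.
Exception (e) is satisfied on its face — an ingredient notice is displayed; all sales are at a certified farmers' market; the registered capacity is 1,140 units, meeting the 1,130 units threshold. However, paragraphs (i)–(o) must be considered: (i) operates against (e): assessed value is $334,000, less than the $381,000 limit. (j) is engaged (the reference index is 294, below the 319 limit), but is set aside by (k): (k) operates — a current Tier F Declaration is held. (l) would limit (k) — the jarred condiments contain meat — but (m) sets (l) aside: (m) operates against (l): some sales are to a restaurant for resale. (n) would limit (m) — the compliance score is 27 points, meeting the 27 points threshold — but (o) sets (n) aside: (o) is engaged — a current General Notice is held. (e) is therefore removed.
No exception is made out. Priya falls within the general rule.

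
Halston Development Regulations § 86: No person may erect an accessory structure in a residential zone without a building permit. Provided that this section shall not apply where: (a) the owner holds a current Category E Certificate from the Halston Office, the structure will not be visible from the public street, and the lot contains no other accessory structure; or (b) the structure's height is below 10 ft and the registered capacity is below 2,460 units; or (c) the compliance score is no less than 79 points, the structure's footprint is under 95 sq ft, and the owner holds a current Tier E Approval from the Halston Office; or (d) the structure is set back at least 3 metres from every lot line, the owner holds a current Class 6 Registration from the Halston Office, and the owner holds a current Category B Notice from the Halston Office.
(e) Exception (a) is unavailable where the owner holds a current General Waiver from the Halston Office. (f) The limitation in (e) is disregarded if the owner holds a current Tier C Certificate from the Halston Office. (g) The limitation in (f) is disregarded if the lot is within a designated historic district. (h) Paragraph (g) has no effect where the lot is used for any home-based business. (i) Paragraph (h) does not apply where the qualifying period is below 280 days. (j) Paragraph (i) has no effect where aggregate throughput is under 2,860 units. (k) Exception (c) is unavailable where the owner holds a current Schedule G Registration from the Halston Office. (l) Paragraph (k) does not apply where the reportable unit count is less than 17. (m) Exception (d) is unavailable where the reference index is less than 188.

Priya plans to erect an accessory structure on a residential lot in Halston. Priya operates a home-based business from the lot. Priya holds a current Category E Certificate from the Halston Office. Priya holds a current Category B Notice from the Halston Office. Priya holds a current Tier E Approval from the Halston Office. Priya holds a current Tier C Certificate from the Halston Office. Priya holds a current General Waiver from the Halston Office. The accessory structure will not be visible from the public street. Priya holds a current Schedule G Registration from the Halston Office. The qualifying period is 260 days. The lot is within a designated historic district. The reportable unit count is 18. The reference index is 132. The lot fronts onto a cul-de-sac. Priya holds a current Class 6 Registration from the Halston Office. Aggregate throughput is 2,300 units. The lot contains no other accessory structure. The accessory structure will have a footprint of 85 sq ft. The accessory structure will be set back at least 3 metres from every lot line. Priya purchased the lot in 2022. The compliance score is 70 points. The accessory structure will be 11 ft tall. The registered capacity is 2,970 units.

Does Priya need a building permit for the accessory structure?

Exception (a): a current Category E Certificate is held; the structure will not be visible from the street; the lot has no other accessory structure — every condition holds. Considering the limiting provisions: (e) would limit (a) — a current General Waiver is held — but (f) sets (e) aside: (f) operates against (e): a current Tier C Certificate is held. (g) would limit (f) — the lot is in a historic district — but (h) sets (g) aside: (h) operates against (g): a home-based business operates on the lot. (i) would limit (h) — the qualifying period is 260 days, below the 280 days limit — but (j) sets (i) aside: (j) applies — aggregate throughput is 2,300 units, under the 2,860 units limit. So (a) applies.
Exception (b) fails — the structure's height is 11 ft, not below 10 ft.
Exception (c) does not apply: the compliance score is 70 points, short of 79 points.
Exception (d)'s conditions are all satisfied: the setback is at least 3 m on every side; a current Class 6 Registration is held; a current Category B Notice is held. However, paragraph (m) must be considered: (m) operates — the reference index is 132, less than the 188 limit. Exception (d) does not apply.

No — exception (a) applies; Priya does not need a building permit.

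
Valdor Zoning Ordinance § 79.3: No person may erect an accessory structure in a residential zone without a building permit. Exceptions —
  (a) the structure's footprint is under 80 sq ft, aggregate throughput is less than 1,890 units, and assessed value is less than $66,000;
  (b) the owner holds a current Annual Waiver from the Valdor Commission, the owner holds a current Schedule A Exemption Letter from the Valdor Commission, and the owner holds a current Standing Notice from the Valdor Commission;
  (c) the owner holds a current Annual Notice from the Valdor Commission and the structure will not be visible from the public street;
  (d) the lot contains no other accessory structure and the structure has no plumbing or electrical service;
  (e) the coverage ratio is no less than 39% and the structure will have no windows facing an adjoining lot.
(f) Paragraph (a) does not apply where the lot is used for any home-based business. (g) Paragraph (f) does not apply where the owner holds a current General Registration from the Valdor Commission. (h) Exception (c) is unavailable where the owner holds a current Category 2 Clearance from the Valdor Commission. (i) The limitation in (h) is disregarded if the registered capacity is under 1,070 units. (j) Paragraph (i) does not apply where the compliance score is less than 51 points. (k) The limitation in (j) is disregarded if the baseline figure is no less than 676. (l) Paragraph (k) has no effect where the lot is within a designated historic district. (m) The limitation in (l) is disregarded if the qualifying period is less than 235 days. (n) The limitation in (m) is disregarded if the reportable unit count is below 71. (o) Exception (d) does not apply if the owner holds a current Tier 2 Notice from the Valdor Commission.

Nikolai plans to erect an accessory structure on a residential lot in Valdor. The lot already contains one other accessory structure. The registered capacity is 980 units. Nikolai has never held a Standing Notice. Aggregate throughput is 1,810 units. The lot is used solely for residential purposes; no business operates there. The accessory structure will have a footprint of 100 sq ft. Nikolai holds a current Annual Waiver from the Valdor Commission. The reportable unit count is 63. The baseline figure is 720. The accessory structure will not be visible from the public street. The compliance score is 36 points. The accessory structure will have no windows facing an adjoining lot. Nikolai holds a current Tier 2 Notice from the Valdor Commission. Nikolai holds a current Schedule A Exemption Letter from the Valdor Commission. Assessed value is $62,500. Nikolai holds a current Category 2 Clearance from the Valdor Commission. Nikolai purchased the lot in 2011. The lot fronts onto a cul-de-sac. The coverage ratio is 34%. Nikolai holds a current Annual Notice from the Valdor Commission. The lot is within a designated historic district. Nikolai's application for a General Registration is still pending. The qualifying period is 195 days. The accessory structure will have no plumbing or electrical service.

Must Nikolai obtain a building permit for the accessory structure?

Exception (a) requires that the structure's footprint is under 80 sq ft; but the structure's footprint is 100 sq ft, not under 80 sq ft, so (a) is unavailable.
Exception (b) fails — the Standing Notice is not current.
Exception (c)'s conditions are all satisfied: a current Annual Notice is held; the structure will not be visible from the street. But applying paragraphs (h)–(n): (h) applies — a current Category 2 Clearance is held. (i) is engaged (the registered capacity is 980 units, under the 1,070 units limit), but yields to (j): (j) is triggered — the compliance score is 36 points, less than the 51 points limit. (k) would limit (j) — the baseline figure is 720, meeting the 676 threshold — but (l) sets (k) aside: (l) operates — the lot is in a historic district. (m) operates (the qualifying period is 195 days, less than the 235 days limit), but is overridden by (n): (n) applies — the reportable unit count is 63, below the 71 limit. (c) is therefore removed.
Exception (d) requires that the lot contains no other accessory structure; but the lot already has another accessory structure, so (d) is unavailable.
Exception (e) fails — the coverage ratio is 34%, short of 39%.
No exception displaces § 79.3.

Yes — Nikolai must obtain a building permit.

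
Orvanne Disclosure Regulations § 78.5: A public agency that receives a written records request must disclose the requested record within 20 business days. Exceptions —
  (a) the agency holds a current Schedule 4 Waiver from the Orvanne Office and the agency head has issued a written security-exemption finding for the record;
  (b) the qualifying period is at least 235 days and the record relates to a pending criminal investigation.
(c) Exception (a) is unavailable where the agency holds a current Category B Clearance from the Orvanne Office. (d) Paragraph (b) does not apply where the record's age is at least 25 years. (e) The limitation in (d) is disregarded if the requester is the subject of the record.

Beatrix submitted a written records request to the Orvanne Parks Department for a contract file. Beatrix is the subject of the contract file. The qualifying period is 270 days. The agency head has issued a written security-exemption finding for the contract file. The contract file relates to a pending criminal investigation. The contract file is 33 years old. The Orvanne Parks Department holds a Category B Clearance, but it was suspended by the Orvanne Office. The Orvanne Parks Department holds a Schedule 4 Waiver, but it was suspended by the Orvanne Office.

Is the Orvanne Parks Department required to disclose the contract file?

No — exception (b) applies; the Orvanne Parks Department is not required to disclose the contract file.

Exception (a) does not apply: there is no Schedule 4 Waiver in force.
Exception (b)'s conditions are all satisfied: the qualifying period is 270 days, meeting the 235 days threshold; the contract file relates to a pending investigation. Considering the limiting provisions: (d) is engaged (the record's age is 33 years, meeting the 25 years threshold), but is set aside by (e): (e) applies — Beatrix is the subject of the contract file. So (b) applies.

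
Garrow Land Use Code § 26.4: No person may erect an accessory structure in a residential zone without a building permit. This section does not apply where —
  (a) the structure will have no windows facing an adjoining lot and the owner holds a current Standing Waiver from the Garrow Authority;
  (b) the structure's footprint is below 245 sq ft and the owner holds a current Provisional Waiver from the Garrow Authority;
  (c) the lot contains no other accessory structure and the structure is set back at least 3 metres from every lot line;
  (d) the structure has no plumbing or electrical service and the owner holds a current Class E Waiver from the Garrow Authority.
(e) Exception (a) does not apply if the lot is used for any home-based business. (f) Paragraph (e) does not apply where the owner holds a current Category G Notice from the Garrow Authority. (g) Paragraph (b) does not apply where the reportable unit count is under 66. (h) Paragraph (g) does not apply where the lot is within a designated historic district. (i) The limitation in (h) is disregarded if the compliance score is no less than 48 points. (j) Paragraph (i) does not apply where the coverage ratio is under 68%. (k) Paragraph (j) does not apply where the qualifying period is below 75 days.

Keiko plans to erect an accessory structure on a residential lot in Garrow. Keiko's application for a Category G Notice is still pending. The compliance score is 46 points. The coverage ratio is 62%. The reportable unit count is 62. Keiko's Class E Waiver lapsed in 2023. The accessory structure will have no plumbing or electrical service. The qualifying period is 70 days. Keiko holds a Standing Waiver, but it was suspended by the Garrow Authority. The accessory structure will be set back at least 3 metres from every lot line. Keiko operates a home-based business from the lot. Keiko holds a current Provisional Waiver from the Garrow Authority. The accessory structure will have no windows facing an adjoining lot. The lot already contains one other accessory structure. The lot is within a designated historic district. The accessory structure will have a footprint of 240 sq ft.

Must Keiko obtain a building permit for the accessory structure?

No — exception (b) applies; Keiko does not need a building permit.

Exception (a) does not apply: there is no Standing Waiver in force.
Exception (b): the structure's footprint is 240 sq ft, below the 245 sq ft limit; a current Provisional Waiver is held — every condition holds. Applying paragraphs (g)–(k): (g) applies (the reportable unit count is 62, under the 66 limit), but is overridden by (h): (h) operates against (g): the lot is in a historic district. (i) does not operate here (the compliance score is 46 points, short of 48 points), so (h) stands. So (b) applies.
Exception (c) does not apply: the lot already has another accessory structure.
Exception (d) does not apply: no current Class E Waiver is held.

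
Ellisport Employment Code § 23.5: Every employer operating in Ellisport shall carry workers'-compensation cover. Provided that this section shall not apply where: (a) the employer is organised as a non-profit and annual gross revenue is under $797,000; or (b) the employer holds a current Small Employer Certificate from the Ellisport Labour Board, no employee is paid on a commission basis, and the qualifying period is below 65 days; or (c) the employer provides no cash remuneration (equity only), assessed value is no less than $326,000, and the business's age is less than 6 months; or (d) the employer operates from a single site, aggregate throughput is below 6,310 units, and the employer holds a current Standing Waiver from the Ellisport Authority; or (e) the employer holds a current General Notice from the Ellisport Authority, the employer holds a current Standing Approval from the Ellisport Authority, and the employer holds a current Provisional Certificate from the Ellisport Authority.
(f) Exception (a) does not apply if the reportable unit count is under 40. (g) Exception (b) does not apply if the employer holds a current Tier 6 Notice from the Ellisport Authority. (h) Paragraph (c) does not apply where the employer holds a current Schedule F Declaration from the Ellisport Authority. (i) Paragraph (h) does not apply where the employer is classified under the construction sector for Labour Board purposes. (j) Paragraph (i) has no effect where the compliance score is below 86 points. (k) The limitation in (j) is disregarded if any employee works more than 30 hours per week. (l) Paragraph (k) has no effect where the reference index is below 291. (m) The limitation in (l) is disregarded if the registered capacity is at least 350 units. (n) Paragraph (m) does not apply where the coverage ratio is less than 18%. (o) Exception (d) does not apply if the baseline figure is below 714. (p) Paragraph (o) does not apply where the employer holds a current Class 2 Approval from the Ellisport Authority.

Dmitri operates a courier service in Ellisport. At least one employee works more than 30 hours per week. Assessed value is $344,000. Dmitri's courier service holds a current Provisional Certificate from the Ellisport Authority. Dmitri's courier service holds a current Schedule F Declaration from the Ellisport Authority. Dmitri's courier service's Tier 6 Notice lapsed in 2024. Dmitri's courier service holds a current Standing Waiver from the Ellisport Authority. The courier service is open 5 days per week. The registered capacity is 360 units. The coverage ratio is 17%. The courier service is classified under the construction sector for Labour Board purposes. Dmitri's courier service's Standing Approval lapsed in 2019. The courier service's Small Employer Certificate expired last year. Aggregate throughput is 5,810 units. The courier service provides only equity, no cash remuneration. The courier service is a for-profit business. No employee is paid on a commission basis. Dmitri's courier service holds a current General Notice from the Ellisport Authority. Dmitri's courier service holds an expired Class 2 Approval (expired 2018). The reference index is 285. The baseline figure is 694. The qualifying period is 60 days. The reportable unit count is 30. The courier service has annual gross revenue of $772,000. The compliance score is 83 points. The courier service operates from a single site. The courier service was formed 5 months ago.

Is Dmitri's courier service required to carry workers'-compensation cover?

Yes — Dmitri's courier service must carry workers'-compensation cover.

Exception (a) fails — the employer is for-profit.
Exception (b) fails — the Small Employer Certificate has expired.
Exception (c) is satisfied on its face — remuneration is equity-only; assessed value is $344,000, meeting the $326,000 threshold; the business's age is 5 months, less than the 6 months limit. But: (h) applies — a current Schedule F Declaration is held. (i) applies (the courier service is classified under the construction sector), but is overridden by (j): (j) is engaged — the compliance score is 83 points, below the 86 points limit. (k) is triggered (at least one employee exceeds 30 hours/week), but yields to (l): (l) operates against (k): the reference index is 285, below the 291 limit. (m) would limit (l) — the registered capacity is 360 units, meeting the 350 units threshold — but (n) sets (m) aside: (n) operates against (m): the coverage ratio is 17%, less than the 18% limit. (c) is therefore removed.
Exception (d) is satisfied on its face — the employer operates from a single site; aggregate throughput is 5,810 units, below the 6,310 units limit; a current Standing Waiver is held. Turning to paragraphs (o)–(p): (o) is engaged — the baseline figure is 694, below the 714 limit. (p) is not triggered (no current Class 2 Approval is held), so (o) stands. (d) is therefore removed.
Exception (e) fails — the Standing Approval is not current.
No exception displaces § 23.5.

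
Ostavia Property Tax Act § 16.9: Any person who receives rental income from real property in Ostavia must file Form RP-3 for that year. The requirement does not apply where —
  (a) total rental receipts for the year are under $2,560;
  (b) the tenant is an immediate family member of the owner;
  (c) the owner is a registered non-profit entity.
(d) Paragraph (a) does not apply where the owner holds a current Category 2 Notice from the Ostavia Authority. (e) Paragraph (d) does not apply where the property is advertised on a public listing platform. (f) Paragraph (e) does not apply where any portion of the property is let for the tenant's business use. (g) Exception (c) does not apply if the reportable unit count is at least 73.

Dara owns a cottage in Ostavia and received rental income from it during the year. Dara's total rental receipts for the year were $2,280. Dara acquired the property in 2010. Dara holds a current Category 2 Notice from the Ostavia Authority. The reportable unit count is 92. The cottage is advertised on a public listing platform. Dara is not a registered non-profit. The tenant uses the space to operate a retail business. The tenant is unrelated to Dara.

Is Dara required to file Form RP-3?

Yes — Dara must file Form RP-3.

Exception (a): total rental receipts for the year are $2,280, under the $2,560 limit — every condition holds. But: (d) applies — a current Category 2 Notice is held. (e) would limit (d) — the property is publicly advertised — but (f) sets (e) aside: (f) operates against (e): the space is let for business use. So (a) is unavailable.
Exception (b) does not apply: the tenant is unrelated to the owner.
Exception (c) requires that the owner is a registered non-profit entity; but Dara is not a registered non-profit, so (c) is unavailable.
No exception is made out. Dara falls within the general rule.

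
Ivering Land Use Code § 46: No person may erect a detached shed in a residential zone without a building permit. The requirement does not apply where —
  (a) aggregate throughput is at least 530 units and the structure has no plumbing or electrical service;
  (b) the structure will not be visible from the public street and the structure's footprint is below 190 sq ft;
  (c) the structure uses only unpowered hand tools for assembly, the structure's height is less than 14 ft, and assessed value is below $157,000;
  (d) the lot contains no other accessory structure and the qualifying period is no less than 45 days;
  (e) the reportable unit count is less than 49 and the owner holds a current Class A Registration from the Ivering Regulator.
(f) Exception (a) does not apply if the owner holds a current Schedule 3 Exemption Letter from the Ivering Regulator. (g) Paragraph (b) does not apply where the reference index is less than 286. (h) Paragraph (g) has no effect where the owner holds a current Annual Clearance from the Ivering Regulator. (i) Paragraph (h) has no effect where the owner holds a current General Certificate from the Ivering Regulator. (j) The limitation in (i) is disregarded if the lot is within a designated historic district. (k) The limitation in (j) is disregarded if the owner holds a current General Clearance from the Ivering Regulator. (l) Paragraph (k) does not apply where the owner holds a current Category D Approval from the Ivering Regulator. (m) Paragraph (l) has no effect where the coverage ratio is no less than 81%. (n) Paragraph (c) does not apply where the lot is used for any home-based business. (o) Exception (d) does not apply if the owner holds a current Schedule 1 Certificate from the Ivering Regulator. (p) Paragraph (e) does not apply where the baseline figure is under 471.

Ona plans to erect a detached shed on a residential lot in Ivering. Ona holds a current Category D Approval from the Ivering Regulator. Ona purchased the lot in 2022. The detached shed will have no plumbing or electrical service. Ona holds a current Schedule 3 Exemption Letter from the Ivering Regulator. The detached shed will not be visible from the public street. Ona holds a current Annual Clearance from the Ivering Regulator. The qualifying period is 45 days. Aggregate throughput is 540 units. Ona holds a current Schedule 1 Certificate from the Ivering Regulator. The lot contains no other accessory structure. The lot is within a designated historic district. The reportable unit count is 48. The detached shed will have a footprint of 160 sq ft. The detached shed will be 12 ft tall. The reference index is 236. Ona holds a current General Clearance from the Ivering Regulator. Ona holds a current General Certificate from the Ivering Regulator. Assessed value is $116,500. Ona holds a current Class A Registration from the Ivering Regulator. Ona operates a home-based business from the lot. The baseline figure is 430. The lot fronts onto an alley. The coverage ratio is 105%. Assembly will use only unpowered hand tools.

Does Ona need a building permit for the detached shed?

All of (a)'s requirements are met (aggregate throughput is 540 units, meeting the 530 units threshold; there is no plumbing or electrical service). But applying paragraph (f): (f) operates — a current Schedule 3 Exemption Letter is held. Exception (a) does not apply.
Exception (b) is satisfied on its face — the structure will not be visible from the street; the structure's footprint is 160 sq ft, below the 190 sq ft limit. However, paragraphs (g)–(m) must be considered: (g) operates against (b): the reference index is 236, less than the 286 limit. (h) would limit (g) — a current Annual Clearance is held — but (i) sets (h) aside: (i) operates against (h): a current General Certificate is held. (j) applies (the lot is in a historic district), but is set aside by (k): (k) is engaged — a current General Clearance is held. (l) would limit (k) — a current Category D Approval is held — but (m) sets (l) aside: (m) operates — the coverage ratio is 105%, meeting the 81% threshold. (b) is therefore removed.
All of (c)'s requirements are met (assembly uses only hand tools; the structure's height is 12 ft, less than the 14 ft limit; assessed value is $116,500, below the $157,000 limit). But applying paragraph (n): (n) operates against (c): a home-based business operates on the lot. So (c) is unavailable.
Exception (d) is satisfied on its face — the lot has no other accessory structure; the qualifying period is 45 days, meeting the 45 days threshold. However, paragraph (o) must be considered: (o) applies — a current Schedule 1 Certificate is held. Exception (d) does not apply.
Exception (e)'s conditions are all satisfied: the reportable unit count is 48, less than the 49 limit; a current Class A Registration is held. However, paragraph (p) must be considered: (p) operates against (e): the baseline figure is 430, under the 471 limit. Exception (e) does not apply.
No exception displaces § 46.

Yes — Ona must obtain a building permit.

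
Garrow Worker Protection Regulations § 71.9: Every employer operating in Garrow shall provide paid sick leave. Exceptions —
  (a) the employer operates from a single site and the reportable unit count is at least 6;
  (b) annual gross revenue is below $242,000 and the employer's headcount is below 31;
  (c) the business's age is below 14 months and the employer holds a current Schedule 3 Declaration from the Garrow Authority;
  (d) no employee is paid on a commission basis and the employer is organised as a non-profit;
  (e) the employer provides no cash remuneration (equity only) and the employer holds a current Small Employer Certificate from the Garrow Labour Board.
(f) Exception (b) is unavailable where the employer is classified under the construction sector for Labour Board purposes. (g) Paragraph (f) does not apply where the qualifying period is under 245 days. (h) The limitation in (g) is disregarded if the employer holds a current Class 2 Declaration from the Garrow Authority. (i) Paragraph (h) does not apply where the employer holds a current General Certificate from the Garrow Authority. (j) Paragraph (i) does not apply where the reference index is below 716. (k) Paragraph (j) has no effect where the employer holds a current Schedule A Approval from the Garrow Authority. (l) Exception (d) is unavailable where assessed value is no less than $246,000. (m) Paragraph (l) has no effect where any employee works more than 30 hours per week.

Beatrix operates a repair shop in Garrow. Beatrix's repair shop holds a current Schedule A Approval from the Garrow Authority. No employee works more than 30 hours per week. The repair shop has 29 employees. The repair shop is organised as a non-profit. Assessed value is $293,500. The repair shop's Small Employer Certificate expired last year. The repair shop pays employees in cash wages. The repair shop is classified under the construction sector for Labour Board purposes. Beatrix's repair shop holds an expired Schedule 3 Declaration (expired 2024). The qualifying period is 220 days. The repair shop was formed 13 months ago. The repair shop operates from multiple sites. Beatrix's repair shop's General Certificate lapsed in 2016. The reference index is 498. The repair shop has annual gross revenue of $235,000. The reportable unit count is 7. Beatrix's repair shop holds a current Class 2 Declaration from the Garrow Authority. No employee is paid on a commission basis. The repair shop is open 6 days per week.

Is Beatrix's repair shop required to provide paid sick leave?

Yes — Beatrix's repair shop must provide paid sick leave.

Exception (a) does not apply: the employer operates from multiple sites.
Exception (b)'s conditions are all satisfied: annual gross revenue is $235,000, below the $242,000 limit; the employer's headcount is 29, below the 31 limit. But applying paragraphs (f)–(k): (f) applies — the repair shop is classified under the construction sector. (g) would limit (f) — the qualifying period is 220 days, under the 245 days limit — but (h) sets (g) aside: (h) operates against (g): a current Class 2 Declaration is held. (i) is not triggered (there is no General Certificate in force), so (h) stands. Exception (b) does not apply.
Exception (c) does not apply: the Schedule 3 Declaration is not current.
Exception (d): no employee is paid on commission; the employer is a non-profit — every condition holds. However, paragraphs (l)–(m) must be considered: (l) is triggered — assessed value is $293,500, meeting the $246,000 threshold. (m), which would lift (l), is not engaged — no employee exceeds 30 hours/week. (d) is therefore removed.
Exception (e) requires that the employer provides no cash remuneration (equity only); but employees are paid cash wages, so (e) is unavailable.
No exception displaces § 71.9.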